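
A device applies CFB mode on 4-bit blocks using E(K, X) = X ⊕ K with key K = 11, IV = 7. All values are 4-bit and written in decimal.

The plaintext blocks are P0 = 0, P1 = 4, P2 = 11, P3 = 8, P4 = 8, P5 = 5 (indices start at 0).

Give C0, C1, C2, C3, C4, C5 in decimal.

CFB encryption: C_i = P_i ⊕ E(K, C_{i−1}), with C_{−1} = IV.
C0: E(K, 7) = 12; 0 ⊕ 12 = 12.
C1: E(K, 12) = 7; 4 ⊕ 7 = 3.
C2: E(K, 3) = 8; 11 ⊕ 8 = 3.
C3: E(K, 3) = 8; 8 ⊕ 8 = 0.
C4: E(K, 0) = 11; 8 ⊕ 11 = 3.
C5: E(K, 3) = 8; 5 ⊕ 8 = 13.

C0 = 12, C1 = 3, C2 = 3, C3 = 0, C4 = 3, C5 = 13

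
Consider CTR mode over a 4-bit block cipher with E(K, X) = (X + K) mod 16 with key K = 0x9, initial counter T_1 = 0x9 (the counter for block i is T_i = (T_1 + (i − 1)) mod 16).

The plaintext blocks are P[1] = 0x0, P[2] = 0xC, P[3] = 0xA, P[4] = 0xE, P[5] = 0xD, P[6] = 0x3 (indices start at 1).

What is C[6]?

C[6] = 0x4

CTR encryption: S_i = E(K, T_i) where T_i is the counter for block i; C_i = P_i ⊕ S_i.
C[1]: T = 0x9, S = E(K, T) = 0x2; 0x0 ⊕ 0x2 = 0x2.
C[2]: T = 0xA, S = E(K, T) = 0x3; 0xC ⊕ 0x3 = 0xF.
C[3]: T = 0xB, S = E(K, T) = 0x4; 0xA ⊕ 0x4 = 0xE.
C[4]: T = 0xC, S = E(K, T) = 0x5; 0xE ⊕ 0x5 = 0xB.
C[5]: T = 0xD, S = E(K, T) = 0x6; 0xD ⊕ 0x6 = 0xB.
C[6]: T = 0xE, S = E(K, T) = 0x7; 0x3 ⊕ 0x7 = 0x4.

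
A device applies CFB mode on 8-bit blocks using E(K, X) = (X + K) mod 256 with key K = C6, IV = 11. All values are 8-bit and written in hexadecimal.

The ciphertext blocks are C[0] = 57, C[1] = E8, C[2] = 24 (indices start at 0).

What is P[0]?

P[0] = 80

CFB decryption: P_i = C_i ⊕ E(K, C_{i−1}), with C_{−1} = IV.
P[0]: E(K, 11) = D7; 57 ⊕ D7 = 80.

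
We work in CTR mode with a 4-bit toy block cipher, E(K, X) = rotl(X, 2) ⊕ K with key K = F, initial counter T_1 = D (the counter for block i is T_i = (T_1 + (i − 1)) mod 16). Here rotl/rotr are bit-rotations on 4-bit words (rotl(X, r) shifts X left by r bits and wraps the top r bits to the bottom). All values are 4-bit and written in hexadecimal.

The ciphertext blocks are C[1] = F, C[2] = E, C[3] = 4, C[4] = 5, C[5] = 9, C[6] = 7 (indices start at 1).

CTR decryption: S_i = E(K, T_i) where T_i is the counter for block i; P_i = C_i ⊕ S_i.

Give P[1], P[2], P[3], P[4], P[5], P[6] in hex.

P[1] = 7, P[2] = A, P[3] = 4, P[4] = A, P[5] = 2, P[6] = 0

P[1]: T = D, S = E(K, T) = 8; F ⊕ 8 = 7.
P[2]: T = E, S = E(K, T) = 4; E ⊕ 4 = A.
P[3]: T = F, S = E(K, T) = 0; 4 ⊕ 0 = 4.
P[4]: T = 0, S = E(K, T) = F; 5 ⊕ F = A.
P[5]: T = 1, S = E(K, T) = B; 9 ⊕ B = 2.
P[6]: T = 2, S = E(K, T) = 7; 7 ⊕ 7 = 0.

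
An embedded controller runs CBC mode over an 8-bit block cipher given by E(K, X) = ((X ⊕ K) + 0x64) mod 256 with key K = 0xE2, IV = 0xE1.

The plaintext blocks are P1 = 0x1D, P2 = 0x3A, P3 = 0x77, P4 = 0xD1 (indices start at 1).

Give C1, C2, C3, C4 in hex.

C1 = 0x82, C2 = 0xBE, C3 = 0x8F, C4 = 0x20

CBC encryption: C_i = E(K, P_i ⊕ C_{i−1}), with C_{0} = IV.
C1: P1 ⊕ 0xE1 = 0xFC; E(K, 0xFC) = 0x82.
C2: P2 ⊕ 0x82 = 0xB8; E(K, 0xB8) = 0xBE.
C3: P3 ⊕ 0xBE = 0xC9; E(K, 0xC9) = 0x8F.
C4: P4 ⊕ 0x8F = 0x5E; E(K, 0x5E) = 0x20.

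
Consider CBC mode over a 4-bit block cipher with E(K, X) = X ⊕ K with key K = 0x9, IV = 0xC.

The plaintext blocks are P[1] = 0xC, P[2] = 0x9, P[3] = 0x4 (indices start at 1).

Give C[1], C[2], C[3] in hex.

C[1] = 0x9, C[2] = 0x9, C[3] = 0x4

CBC encryption: C_i = E(K, P_i ⊕ C_{i−1}), with C_{0} = IV.
C[1]: P[1] ⊕ 0xC = 0x0; E(K, 0x0) = 0x9.
C[2]: P[2] ⊕ 0x9 = 0x0; E(K, 0x0) = 0x9.
C[3]: P[3] ⊕ 0x9 = 0xD; E(K, 0xD) = 0x4.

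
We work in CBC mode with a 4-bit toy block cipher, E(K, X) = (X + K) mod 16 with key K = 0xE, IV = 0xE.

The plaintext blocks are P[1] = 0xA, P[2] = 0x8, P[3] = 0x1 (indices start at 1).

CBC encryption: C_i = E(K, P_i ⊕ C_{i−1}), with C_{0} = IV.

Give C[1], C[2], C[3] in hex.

C[1]: P[1] ⊕ 0xE = 0x4; E(K, 0x4) = 0x2.
C[2]: P[2] ⊕ 0x2 = 0xA; E(K, 0xA) = 0x8.
C[3]: P[3] ⊕ 0x8 = 0x9; E(K, 0x9) = 0x7.

C[1] = 0x2, C[2] = 0x8, C[3] = 0x7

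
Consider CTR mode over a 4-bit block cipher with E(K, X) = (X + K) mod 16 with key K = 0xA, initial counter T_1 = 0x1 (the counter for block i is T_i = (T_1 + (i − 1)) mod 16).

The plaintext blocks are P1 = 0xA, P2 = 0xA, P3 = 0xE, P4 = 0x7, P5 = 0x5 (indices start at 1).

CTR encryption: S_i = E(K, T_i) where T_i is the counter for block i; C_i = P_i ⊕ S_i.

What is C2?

C2 = 0x6

C1: T = 0x1, S = E(K, T) = 0xB; 0xA ⊕ 0xB = 0x1.
C2: T = 0x2, S = E(K, T) = 0xC; 0xA ⊕ 0xC = 0x6.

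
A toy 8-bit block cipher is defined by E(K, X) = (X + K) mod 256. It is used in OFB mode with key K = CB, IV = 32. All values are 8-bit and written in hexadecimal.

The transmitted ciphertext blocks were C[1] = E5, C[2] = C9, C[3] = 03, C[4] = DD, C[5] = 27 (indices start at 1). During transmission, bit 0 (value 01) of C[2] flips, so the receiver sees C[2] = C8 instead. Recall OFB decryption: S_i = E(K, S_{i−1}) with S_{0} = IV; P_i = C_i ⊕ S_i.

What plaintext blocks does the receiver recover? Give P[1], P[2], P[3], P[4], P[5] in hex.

Only C[2] changed, to C8. In OFB, a change in C_i flips the same bit in P_i only; the keystream is unaffected. Decrypting the received ciphertext:
P[1]: S = E(K, 32) = FD; E5 ⊕ FD = 18.
P[2]: S = E(K, FD) = C8; C8 ⊕ C8 = 00.
P[3]: S = E(K, C8) = 93; 03 ⊕ 93 = 90.
P[4]: S = E(K, 93) = 5E; DD ⊕ 5E = 83.
P[5]: S = E(K, 5E) = 29; 27 ⊕ 29 = 0E.
Blocks that differ from the original plaintext: P[2].

P[1] = 18, P[2] = 00, P[3] = 90, P[4] = 83, P[5] = 0E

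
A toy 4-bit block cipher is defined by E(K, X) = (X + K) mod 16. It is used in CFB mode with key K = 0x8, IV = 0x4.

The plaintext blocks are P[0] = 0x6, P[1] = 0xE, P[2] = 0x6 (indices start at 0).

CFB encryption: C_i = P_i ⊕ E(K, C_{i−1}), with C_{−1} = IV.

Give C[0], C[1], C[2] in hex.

C[0] = 0xA, C[1] = 0xC, C[2] = 0x2

C[0]: E(K, 0x4) = 0xC; 0x6 ⊕ 0xC = 0xA.
C[1]: E(K, 0xA) = 0x2; 0xE ⊕ 0x2 = 0xC.
C[2]: E(K, 0xC) = 0x4; 0x6 ⊕ 0x4 = 0x2.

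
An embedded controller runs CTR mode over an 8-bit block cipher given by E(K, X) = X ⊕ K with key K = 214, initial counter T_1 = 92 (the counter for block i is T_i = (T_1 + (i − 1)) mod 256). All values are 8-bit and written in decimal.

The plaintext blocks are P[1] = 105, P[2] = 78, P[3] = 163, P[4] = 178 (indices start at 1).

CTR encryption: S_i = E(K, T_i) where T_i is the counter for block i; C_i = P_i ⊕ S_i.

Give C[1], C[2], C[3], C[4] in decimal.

C[1] = 227, C[2] = 197, C[3] = 43, C[4] = 59

C[1]: T = 92, S = E(K, T) = 138; 105 ⊕ 138 = 227.
C[2]: T = 93, S = E(K, T) = 139; 78 ⊕ 139 = 197.
C[3]: T = 94, S = E(K, T) = 136; 163 ⊕ 136 = 43.
C[4]: T = 95, S = E(K, T) = 137; 178 ⊕ 137 = 59.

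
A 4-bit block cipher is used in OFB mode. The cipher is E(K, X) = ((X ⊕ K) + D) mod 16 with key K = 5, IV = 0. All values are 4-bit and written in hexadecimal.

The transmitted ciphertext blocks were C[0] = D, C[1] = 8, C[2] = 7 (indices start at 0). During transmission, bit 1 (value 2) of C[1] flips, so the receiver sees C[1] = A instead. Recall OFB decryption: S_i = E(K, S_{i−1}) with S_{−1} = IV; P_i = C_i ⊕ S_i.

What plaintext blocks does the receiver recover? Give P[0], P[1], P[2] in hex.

Only C[1] changed, to A. In OFB, a change in C_i flips the same bit in P_i only; the keystream is unaffected. Decrypting the received ciphertext:
P[0]: S = E(K, 0) = 2; D ⊕ 2 = F.
P[1]: S = E(K, 2) = 4; A ⊕ 4 = E.
P[2]: S = E(K, 4) = E; 7 ⊕ E = 9.
Blocks that differ from the original plaintext: P[1].

P[0] = F, P[1] = E, P[2] = 9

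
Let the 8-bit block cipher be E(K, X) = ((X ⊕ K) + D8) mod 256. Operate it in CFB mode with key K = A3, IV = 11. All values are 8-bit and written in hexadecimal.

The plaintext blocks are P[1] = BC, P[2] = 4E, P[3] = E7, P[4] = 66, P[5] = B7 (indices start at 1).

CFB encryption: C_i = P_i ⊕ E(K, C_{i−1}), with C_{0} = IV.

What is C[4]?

C[1]: E(K, 11) = 8A; BC ⊕ 8A = 36.
C[2]: E(K, 36) = 6D; 4E ⊕ 6D = 23.
C[3]: E(K, 23) = 58; E7 ⊕ 58 = BF.
C[4]: E(K, BF) = F4; 66 ⊕ F4 = 92.

C[4] = 92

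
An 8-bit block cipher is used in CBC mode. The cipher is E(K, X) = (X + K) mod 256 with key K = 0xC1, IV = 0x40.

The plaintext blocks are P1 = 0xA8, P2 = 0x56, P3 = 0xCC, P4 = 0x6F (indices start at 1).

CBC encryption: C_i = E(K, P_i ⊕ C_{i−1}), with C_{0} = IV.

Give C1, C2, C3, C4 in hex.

C1 = 0xA9, C2 = 0xC0, C3 = 0xCD, C4 = 0x63

C1: P1 ⊕ 0x40 = 0xE8; E(K, 0xE8) = 0xA9.
C2: P2 ⊕ 0xA9 = 0xFF; E(K, 0xFF) = 0xC0.
C3: P3 ⊕ 0xC0 = 0x0C; E(K, 0x0C) = 0xCD.
C4: P4 ⊕ 0xCD = 0xA2; E(K, 0xA2) = 0x63.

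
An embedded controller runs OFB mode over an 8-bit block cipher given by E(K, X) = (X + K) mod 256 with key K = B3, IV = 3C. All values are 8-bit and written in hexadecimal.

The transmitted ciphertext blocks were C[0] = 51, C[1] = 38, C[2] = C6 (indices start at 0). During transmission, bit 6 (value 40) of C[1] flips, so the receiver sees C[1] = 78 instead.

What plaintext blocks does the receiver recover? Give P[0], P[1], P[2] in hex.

P[0] = BE, P[1] = DA, P[2] = 93

OFB decryption: S_i = E(K, S_{i−1}) with S_{−1} = IV; P_i = C_i ⊕ S_i.
Only C[1] changed, to 78. In OFB, a change in C_i flips the same bit in P_i only; the keystream is unaffected. Decrypting the received ciphertext:
P[0]: S = E(K, 3C) = EF; 51 ⊕ EF = BE.
P[1]: S = E(K, EF) = A2; 78 ⊕ A2 = DA.
P[2]: S = E(K, A2) = 55; C6 ⊕ 55 = 93.
Blocks that differ from the original plaintext: P[1].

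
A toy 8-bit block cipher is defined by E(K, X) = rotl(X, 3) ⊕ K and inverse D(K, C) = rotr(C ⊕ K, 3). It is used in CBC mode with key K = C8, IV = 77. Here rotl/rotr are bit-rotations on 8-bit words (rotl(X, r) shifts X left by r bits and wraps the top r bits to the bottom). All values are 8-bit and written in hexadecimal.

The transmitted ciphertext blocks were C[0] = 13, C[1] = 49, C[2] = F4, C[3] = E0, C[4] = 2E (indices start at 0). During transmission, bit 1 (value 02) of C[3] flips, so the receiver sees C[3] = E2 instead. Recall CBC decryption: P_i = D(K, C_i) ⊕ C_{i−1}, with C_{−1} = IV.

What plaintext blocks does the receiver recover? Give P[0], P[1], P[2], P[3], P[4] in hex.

Only C[3] changed, to E2. In CBC, a change in C_i garbles P_i and flips the same bit in P_{i+1}. Decrypting the received ciphertext:
P[0]: D(K, 13) = 7B; 7B ⊕ 77 = 0C.
P[1]: D(K, 49) = 30; 30 ⊕ 13 = 23.
P[2]: D(K, F4) = 87; 87 ⊕ 49 = CE.
P[3]: D(K, E2) = 45; 45 ⊕ F4 = B1.
P[4]: D(K, 2E) = DC; DC ⊕ E2 = 3E.
Blocks that differ from the original plaintext: P[3], P[4].

P[0] = 0C, P[1] = 23, P[2] = CE, P[3] = B1, P[4] = 3E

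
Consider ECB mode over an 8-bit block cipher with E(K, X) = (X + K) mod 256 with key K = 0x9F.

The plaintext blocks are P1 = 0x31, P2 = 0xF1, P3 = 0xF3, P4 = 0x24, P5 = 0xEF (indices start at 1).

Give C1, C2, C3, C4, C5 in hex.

ECB encryption: C_i = E(K, P_i).
C1: E(K, 0x31) = 0xD0.
C2: E(K, 0xF1) = 0x90.
C3: E(K, 0xF3) = 0x92.
C4: E(K, 0x24) = 0xC3.
C5: E(K, 0xEF) = 0x8E.

C1 = 0xD0, C2 = 0x90, C3 = 0x92, C4 = 0xC3, C5 = 0x8E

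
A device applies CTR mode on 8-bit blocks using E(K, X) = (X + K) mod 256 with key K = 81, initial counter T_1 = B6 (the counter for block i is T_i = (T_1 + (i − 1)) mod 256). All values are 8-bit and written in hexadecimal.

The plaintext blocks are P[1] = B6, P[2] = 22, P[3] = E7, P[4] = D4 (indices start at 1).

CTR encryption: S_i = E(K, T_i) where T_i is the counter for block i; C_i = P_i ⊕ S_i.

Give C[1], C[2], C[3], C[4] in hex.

C[1] = 81, C[2] = 1A, C[3] = DE, C[4] = EE

C[1]: T = B6, S = E(K, T) = 37; B6 ⊕ 37 = 81.
C[2]: T = B7, S = E(K, T) = 38; 22 ⊕ 38 = 1A.
C[3]: T = B8, S = E(K, T) = 39; E7 ⊕ 39 = DE.
C[4]: T = B9, S = E(K, T) = 3A; D4 ⊕ 3A = EE.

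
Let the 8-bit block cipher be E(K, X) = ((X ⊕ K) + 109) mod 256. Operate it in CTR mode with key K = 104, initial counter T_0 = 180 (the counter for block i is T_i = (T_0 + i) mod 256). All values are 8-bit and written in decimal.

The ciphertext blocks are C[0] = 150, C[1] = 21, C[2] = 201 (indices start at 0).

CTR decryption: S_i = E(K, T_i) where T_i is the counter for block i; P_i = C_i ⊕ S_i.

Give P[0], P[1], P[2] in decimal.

P[0]: T = 180, S = E(K, T) = 73; 150 ⊕ 73 = 223.
P[1]: T = 181, S = E(K, T) = 74; 21 ⊕ 74 = 95.
P[2]: T = 182, S = E(K, T) = 75; 201 ⊕ 75 = 130.

P[0] = 223, P[1] = 95, P[2] = 130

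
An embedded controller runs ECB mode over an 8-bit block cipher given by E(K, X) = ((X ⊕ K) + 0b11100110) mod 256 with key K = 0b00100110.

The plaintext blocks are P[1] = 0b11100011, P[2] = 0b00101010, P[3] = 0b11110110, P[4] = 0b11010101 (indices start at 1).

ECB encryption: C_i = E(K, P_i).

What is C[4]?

C[4] = 0b11011001

C[4]: E(K, 0b11010101) = 0b11011001.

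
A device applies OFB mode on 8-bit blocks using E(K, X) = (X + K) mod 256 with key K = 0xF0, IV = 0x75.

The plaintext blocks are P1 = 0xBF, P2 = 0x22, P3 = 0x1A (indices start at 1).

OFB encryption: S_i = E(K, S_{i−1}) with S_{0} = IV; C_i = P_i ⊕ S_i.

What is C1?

C1 = 0xDA

C1: S = E(K, 0x75) = 0x65; 0xBF ⊕ 0x65 = 0xDA.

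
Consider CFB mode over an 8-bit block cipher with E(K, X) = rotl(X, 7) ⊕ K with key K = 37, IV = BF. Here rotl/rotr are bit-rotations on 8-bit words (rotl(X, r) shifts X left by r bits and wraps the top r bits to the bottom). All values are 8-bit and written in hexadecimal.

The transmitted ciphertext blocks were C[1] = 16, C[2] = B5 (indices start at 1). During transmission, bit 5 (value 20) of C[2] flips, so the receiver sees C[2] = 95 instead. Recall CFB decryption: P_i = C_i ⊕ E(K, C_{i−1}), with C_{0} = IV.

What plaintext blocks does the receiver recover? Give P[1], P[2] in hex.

Only C[2] changed, to 95. In CFB, a change in C_i flips the same bit in P_i and garbles P_{i+1}. Decrypting the received ciphertext:
P[1]: E(K, BF) = E8; 16 ⊕ E8 = FE.
P[2]: E(K, 16) = 3C; 95 ⊕ 3C = A9.
Blocks that differ from the original plaintext: P[2].

P[1] = FE, P[2] = A9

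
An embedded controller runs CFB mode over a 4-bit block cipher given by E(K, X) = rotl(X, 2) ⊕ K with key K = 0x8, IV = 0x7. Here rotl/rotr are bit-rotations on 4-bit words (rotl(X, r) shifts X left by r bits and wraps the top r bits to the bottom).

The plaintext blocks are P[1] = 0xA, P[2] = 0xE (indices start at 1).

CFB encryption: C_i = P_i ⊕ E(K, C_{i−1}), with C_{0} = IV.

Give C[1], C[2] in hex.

C[1]: E(K, 0x7) = 0x5; 0xA ⊕ 0x5 = 0xF.
C[2]: E(K, 0xF) = 0x7; 0xE ⊕ 0x7 = 0x9.

C[1] = 0xF, C[2] = 0x9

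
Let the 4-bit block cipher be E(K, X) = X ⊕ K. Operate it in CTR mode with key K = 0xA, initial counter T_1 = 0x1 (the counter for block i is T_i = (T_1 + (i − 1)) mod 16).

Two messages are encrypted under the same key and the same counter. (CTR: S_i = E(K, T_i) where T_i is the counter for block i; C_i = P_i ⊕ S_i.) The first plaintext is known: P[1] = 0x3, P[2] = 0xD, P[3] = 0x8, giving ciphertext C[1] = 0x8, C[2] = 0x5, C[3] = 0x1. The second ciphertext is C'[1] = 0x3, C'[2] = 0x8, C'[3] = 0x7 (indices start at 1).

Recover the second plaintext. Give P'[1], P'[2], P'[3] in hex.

P'[1] = 0x8, P'[2] = 0x0, P'[3] = 0xE

In CTR with a reused counter, both messages share the same keystream S_i, so C_i ⊕ C'_i = P_i ⊕ P'_i and thus P'_i = P_i ⊕ C_i ⊕ C'_i.
P'[1]: 0x3 ⊕ 0x8 ⊕ 0x3 = 0x8.
P'[2]: 0xD ⊕ 0x5 ⊕ 0x8 = 0x0.
P'[3]: 0x8 ⊕ 0x1 ⊕ 0x7 = 0xE.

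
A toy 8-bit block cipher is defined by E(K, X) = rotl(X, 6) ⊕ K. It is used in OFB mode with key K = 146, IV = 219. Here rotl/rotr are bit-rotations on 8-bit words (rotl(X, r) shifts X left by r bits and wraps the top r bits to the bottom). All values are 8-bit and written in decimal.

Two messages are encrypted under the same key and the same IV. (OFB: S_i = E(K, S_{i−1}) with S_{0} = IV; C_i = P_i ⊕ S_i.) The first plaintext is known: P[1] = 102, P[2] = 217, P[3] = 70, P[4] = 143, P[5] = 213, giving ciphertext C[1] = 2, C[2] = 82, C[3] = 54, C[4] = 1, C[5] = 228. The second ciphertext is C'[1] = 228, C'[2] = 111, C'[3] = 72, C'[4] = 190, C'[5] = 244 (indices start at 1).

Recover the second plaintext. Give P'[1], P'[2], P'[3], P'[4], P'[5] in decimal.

P'[1] = 128, P'[2] = 228, P'[3] = 56, P'[4] = 48, P'[5] = 197

In OFB with a reused IV, both messages share the same keystream S_i, so C_i ⊕ C'_i = P_i ⊕ P'_i and thus P'_i = P_i ⊕ C_i ⊕ C'_i.
P'[1]: 102 ⊕ 2 ⊕ 228 = 128.
P'[2]: 217 ⊕ 82 ⊕ 111 = 228.
P'[3]: 70 ⊕ 54 ⊕ 72 = 56.
P'[4]: 143 ⊕ 1 ⊕ 190 = 48.
P'[5]: 213 ⊕ 228 ⊕ 244 = 197.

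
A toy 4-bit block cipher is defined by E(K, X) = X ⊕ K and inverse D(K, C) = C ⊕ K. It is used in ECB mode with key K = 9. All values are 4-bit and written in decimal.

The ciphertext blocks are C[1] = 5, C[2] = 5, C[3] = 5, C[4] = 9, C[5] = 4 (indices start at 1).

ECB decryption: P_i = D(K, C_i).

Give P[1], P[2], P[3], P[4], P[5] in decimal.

P[1] = 12, P[2] = 12, P[3] = 12, P[4] = 0, P[5] = 13

P[1]: D(K, 5) = 12.
P[2]: D(K, 5) = 12.
P[3]: D(K, 5) = 12.
P[4]: D(K, 9) = 0.
P[5]: D(K, 4) = 13.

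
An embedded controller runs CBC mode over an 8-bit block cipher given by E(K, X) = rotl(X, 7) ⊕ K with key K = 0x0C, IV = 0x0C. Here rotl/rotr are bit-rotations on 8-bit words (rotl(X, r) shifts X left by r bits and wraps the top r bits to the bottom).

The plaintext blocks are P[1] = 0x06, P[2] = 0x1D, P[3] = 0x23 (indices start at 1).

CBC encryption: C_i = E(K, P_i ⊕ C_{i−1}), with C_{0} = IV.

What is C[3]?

C[3] = 0x9E

C[1]: P[1] ⊕ 0x0C = 0x0A; E(K, 0x0A) = 0x09.
C[2]: P[2] ⊕ 0x09 = 0x14; E(K, 0x14) = 0x06.
C[3]: P[3] ⊕ 0x06 = 0x25; E(K, 0x25) = 0x9E.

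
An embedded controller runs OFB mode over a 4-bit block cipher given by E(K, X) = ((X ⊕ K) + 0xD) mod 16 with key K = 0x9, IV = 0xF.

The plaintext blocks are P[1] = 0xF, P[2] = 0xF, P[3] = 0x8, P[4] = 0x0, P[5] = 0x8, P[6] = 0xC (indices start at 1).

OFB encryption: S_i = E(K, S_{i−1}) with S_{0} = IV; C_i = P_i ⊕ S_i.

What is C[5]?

C[5] = 0xB

C[1]: S = E(K, 0xF) = 0x3; 0xF ⊕ 0x3 = 0xC.
C[2]: S = E(K, 0x3) = 0x7; 0xF ⊕ 0x7 = 0x8.
C[3]: S = E(K, 0x7) = 0xB; 0x8 ⊕ 0xB = 0x3.
C[4]: S = E(K, 0xB) = 0xF; 0x0 ⊕ 0xF = 0xF.
C[5]: S = E(K, 0xF) = 0x3; 0x8 ⊕ 0x3 = 0xB.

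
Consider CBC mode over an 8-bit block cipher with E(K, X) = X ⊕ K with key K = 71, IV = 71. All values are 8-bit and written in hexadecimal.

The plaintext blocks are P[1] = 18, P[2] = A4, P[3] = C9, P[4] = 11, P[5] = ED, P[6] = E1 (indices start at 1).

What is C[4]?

CBC encryption: C_i = E(K, P_i ⊕ C_{i−1}), with C_{0} = IV.
C[1]: P[1] ⊕ 71 = 69; E(K, 69) = 18.
C[2]: P[2] ⊕ 18 = BC; E(K, BC) = CD.
C[3]: P[3] ⊕ CD = 04; E(K, 04) = 75.
C[4]: P[4] ⊕ 75 = 64; E(K, 64) = 15.

C[4] = 15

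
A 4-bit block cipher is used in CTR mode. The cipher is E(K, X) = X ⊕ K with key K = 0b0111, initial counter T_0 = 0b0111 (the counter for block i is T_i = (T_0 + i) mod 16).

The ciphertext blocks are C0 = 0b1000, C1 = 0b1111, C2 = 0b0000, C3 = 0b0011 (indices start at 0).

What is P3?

CTR decryption: S_i = E(K, T_i) where T_i is the counter for block i; P_i = C_i ⊕ S_i.
P3: T = 0b1010, S = E(K, T) = 0b1101; 0b0011 ⊕ 0b1101 = 0b1110.

P3 = 0b1110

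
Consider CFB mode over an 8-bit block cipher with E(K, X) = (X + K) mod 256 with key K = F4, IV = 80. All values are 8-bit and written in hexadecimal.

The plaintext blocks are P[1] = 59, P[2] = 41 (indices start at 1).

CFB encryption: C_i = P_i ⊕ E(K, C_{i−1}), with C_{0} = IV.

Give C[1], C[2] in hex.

C[1] = 2D, C[2] = 60

C[1]: E(K, 80) = 74; 59 ⊕ 74 = 2D.
C[2]: E(K, 2D) = 21; 41 ⊕ 21 = 60.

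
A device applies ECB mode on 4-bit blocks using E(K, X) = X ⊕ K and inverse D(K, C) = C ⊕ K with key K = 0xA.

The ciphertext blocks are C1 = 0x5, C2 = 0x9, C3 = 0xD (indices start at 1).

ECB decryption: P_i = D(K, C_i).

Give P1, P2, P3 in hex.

P1: D(K, 0x5) = 0xF.
P2: D(K, 0x9) = 0x3.
P3: D(K, 0xD) = 0x7.

P1 = 0xF, P2 = 0x3, P3 = 0x7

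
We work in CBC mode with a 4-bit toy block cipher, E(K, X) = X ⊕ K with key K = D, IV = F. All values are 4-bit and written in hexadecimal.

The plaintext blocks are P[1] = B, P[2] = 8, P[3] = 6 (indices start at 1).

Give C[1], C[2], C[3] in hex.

C[1] = 9, C[2] = C, C[3] = 7

CBC encryption: C_i = E(K, P_i ⊕ C_{i−1}), with C_{0} = IV.
C[1]: P[1] ⊕ F = 4; E(K, 4) = 9.
C[2]: P[2] ⊕ 9 = 1; E(K, 1) = C.
C[3]: P[3] ⊕ C = A; E(K, A) = 7.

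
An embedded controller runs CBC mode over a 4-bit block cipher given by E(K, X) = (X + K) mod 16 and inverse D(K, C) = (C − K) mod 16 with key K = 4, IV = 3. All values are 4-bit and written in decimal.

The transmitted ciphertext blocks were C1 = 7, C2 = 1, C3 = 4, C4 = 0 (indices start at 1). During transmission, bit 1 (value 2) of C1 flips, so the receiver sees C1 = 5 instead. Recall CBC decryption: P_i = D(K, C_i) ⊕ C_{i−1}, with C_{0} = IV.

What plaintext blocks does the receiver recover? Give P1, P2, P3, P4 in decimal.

P1 = 2, P2 = 8, P3 = 1, P4 = 8

Only C1 changed, to 5. In CBC, a change in C_i garbles P_i and flips the same bit in P_{i+1}. Decrypting the received ciphertext:
P1: D(K, 5) = 1; 1 ⊕ 3 = 2.
P2: D(K, 1) = 13; 13 ⊕ 5 = 8.
P3: D(K, 4) = 0; 0 ⊕ 1 = 1.
P4: D(K, 0) = 12; 12 ⊕ 4 = 8.
Blocks that differ from the original plaintext: P1, P2.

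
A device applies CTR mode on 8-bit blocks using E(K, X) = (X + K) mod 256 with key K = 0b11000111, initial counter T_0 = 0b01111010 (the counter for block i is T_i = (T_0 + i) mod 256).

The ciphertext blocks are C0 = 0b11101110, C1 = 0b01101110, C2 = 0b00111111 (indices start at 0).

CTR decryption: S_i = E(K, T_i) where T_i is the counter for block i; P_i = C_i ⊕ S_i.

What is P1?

P1: T = 0b01111011, S = E(K, T) = 0b01000010; 0b01101110 ⊕ 0b01000010 = 0b00101100.

P1 = 0b00101100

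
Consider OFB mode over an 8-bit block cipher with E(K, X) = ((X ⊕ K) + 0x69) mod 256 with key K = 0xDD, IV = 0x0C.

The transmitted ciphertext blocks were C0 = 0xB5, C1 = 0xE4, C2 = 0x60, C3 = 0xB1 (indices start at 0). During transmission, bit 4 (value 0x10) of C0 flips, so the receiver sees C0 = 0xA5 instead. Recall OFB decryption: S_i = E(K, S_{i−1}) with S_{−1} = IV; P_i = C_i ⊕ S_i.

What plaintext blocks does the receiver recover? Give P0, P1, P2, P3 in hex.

P0 = 0x9F, P1 = 0xB4, P2 = 0x96, P3 = 0x25

Only C0 changed, to 0xA5. In OFB, a change in C_i flips the same bit in P_i only; the keystream is unaffected. Decrypting the received ciphertext:
P0: S = E(K, 0x0C) = 0x3A; 0xA5 ⊕ 0x3A = 0x9F.
P1: S = E(K, 0x3A) = 0x50; 0xE4 ⊕ 0x50 = 0xB4.
P2: S = E(K, 0x50) = 0xF6; 0x60 ⊕ 0xF6 = 0x96.
P3: S = E(K, 0xF6) = 0x94; 0xB1 ⊕ 0x94 = 0x25.
Blocks that differ from the original plaintext: P0.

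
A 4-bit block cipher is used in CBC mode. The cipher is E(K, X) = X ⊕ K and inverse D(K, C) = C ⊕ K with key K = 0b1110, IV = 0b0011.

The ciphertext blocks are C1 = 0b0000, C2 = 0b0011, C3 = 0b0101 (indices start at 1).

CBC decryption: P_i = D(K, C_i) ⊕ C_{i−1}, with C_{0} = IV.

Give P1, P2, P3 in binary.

P1: D(K, 0b0000) = 0b1110; 0b1110 ⊕ 0b0011 = 0b1101.
P2: D(K, 0b0011) = 0b1101; 0b1101 ⊕ 0b0000 = 0b1101.
P3: D(K, 0b0101) = 0b1011; 0b1011 ⊕ 0b0011 = 0b1000.

P1 = 0b1101, P2 = 0b1101, P3 = 0b1000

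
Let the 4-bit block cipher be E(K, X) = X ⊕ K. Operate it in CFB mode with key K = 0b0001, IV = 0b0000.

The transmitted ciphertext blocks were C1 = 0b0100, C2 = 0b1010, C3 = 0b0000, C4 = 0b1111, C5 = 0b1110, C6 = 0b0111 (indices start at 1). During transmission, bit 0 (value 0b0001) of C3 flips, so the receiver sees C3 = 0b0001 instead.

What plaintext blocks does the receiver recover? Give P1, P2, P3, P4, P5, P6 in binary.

P1 = 0b0101, P2 = 0b1111, P3 = 0b1010, P4 = 0b1111, P5 = 0b0000, P6 = 0b1000

CFB decryption: P_i = C_i ⊕ E(K, C_{i−1}), with C_{0} = IV.
Only C3 changed, to 0b0001. In CFB, a change in C_i flips the same bit in P_i and garbles P_{i+1}. Decrypting the received ciphertext:
P1: E(K, 0b0000) = 0b0001; 0b0100 ⊕ 0b0001 = 0b0101.
P2: E(K, 0b0100) = 0b0101; 0b1010 ⊕ 0b0101 = 0b1111.
P3: E(K, 0b1010) = 0b1011; 0b0001 ⊕ 0b1011 = 0b1010.
P4: E(K, 0b0001) = 0b0000; 0b1111 ⊕ 0b0000 = 0b1111.
P5: E(K, 0b1111) = 0b1110; 0b1110 ⊕ 0b1110 = 0b0000.
P6: E(K, 0b1110) = 0b1111; 0b0111 ⊕ 0b1111 = 0b1000.
Blocks that differ from the original plaintext: P3, P4.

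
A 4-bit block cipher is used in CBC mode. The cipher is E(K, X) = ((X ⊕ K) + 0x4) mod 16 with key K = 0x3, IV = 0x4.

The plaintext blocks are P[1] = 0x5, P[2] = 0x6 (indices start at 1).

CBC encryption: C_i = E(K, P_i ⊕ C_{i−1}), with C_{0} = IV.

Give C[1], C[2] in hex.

C[1] = 0x6, C[2] = 0x7

C[1]: P[1] ⊕ 0x4 = 0x1; E(K, 0x1) = 0x6.
C[2]: P[2] ⊕ 0x6 = 0x0; E(K, 0x0) = 0x7.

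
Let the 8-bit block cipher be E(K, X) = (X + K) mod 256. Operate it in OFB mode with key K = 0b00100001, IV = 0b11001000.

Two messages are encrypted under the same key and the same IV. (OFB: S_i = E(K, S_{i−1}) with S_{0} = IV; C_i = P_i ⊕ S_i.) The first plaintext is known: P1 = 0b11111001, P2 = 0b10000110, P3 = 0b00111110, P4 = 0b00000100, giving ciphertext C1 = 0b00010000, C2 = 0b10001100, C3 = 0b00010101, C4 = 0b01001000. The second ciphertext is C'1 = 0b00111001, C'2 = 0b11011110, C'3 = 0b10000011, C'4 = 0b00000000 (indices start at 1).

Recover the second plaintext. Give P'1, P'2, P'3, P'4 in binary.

P'1 = 0b11010000, P'2 = 0b11010100, P'3 = 0b10101000, P'4 = 0b01001100

In OFB with a reused IV, both messages share the same keystream S_i, so C_i ⊕ C'_i = P_i ⊕ P'_i and thus P'_i = P_i ⊕ C_i ⊕ C'_i.
P'1: 0b11111001 ⊕ 0b00010000 ⊕ 0b00111001 = 0b11010000.
P'2: 0b10000110 ⊕ 0b10001100 ⊕ 0b11011110 = 0b11010100.
P'3: 0b00111110 ⊕ 0b00010101 ⊕ 0b10000011 = 0b10101000.
P'4: 0b00000100 ⊕ 0b01001000 ⊕ 0b00000000 = 0b01001100.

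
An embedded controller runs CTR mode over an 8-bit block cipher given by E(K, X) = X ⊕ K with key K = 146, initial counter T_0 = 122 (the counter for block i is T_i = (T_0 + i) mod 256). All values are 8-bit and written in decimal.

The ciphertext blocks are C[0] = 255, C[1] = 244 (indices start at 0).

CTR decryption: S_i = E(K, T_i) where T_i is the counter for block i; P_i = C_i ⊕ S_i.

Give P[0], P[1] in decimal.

P[0]: T = 122, S = E(K, T) = 232; 255 ⊕ 232 = 23.
P[1]: T = 123, S = E(K, T) = 233; 244 ⊕ 233 = 29.

P[0] = 23, P[1] = 29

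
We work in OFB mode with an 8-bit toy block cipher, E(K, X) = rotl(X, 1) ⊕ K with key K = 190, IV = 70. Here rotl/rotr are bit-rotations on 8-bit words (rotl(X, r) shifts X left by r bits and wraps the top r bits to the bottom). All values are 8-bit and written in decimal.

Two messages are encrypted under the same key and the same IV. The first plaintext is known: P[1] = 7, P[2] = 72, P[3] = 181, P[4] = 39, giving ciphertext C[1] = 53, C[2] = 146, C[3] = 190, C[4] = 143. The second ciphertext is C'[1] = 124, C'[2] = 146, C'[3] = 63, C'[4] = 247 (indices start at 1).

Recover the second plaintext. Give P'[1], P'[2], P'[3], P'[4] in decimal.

In OFB with a reused IV, both messages share the same keystream S_i, so C_i ⊕ C'_i = P_i ⊕ P'_i and thus P'_i = P_i ⊕ C_i ⊕ C'_i.
P'[1]: 7 ⊕ 53 ⊕ 124 = 78.
P'[2]: 72 ⊕ 146 ⊕ 146 = 72.
P'[3]: 181 ⊕ 190 ⊕ 63 = 52.
P'[4]: 39 ⊕ 143 ⊕ 247 = 95.

P'[1] = 78, P'[2] = 72, P'[3] = 52, P'[4] = 95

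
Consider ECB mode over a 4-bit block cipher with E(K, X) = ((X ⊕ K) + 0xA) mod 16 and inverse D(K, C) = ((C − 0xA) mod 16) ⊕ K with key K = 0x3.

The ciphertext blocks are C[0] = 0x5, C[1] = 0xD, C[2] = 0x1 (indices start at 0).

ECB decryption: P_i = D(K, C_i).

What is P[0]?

P[0]: D(K, 0x5) = 0x8.

P[0] = 0x8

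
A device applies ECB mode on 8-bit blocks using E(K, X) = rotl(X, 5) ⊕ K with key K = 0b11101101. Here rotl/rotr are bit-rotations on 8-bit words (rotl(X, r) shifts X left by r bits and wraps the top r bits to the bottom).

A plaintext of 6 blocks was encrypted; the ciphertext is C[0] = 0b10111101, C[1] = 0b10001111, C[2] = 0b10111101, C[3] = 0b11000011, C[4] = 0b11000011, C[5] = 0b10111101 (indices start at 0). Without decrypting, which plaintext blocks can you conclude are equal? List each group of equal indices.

P[0] = P[2] = P[5]; P[3] = P[4]

ECB encrypts each block independently with the same key, so equal ciphertext blocks imply equal plaintext blocks.
C[0] = C[2] = C[5] = 0b10111101, so P[0] = P[2] = P[5].
C[3] = C[4] = 0b11000011, so P[3] = P[4].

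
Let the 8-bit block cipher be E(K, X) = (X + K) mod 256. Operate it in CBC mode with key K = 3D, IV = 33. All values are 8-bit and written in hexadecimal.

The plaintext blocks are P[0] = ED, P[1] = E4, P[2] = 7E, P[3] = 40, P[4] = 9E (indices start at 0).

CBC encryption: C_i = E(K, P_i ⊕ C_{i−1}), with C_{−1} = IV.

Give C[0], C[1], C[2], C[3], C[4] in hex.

C[0]: P[0] ⊕ 33 = DE; E(K, DE) = 1B.
C[1]: P[1] ⊕ 1B = FF; E(K, FF) = 3C.
C[2]: P[2] ⊕ 3C = 42; E(K, 42) = 7F.
C[3]: P[3] ⊕ 7F = 3F; E(K, 3F) = 7C.
C[4]: P[4] ⊕ 7C = E2; E(K, E2) = 1F.

C[0] = 1B, C[1] = 3C, C[2] = 7F, C[3] = 7C, C[4] = 1F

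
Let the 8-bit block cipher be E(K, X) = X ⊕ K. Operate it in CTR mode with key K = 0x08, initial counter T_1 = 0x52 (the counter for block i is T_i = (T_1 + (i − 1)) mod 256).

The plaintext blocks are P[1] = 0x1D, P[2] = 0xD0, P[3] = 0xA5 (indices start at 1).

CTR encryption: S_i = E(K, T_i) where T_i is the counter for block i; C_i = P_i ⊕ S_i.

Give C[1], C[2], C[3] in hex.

C[1]: T = 0x52, S = E(K, T) = 0x5A; 0x1D ⊕ 0x5A = 0x47.
C[2]: T = 0x53, S = E(K, T) = 0x5B; 0xD0 ⊕ 0x5B = 0x8B.
C[3]: T = 0x54, S = E(K, T) = 0x5C; 0xA5 ⊕ 0x5C = 0xF9.

C[1] = 0x47, C[2] = 0x8B, C[3] = 0xF9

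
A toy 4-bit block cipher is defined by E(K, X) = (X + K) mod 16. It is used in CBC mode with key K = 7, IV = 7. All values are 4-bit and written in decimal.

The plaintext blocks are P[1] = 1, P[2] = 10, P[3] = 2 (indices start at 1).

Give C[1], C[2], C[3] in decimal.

CBC encryption: C_i = E(K, P_i ⊕ C_{i−1}), with C_{0} = IV.
C[1]: P[1] ⊕ 7 = 6; E(K, 6) = 13.
C[2]: P[2] ⊕ 13 = 7; E(K, 7) = 14.
C[3]: P[3] ⊕ 14 = 12; E(K, 12) = 3.

C[1] = 13, C[2] = 14, C[3] = 3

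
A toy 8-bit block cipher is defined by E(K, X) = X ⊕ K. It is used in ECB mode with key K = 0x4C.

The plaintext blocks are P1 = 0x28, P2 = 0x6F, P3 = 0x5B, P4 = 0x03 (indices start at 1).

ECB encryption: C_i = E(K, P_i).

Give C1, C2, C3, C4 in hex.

C1: E(K, 0x28) = 0x64.
C2: E(K, 0x6F) = 0x23.
C3: E(K, 0x5B) = 0x17.
C4: E(K, 0x03) = 0x4F.

C1 = 0x64, C2 = 0x23, C3 = 0x17, C4 = 0x4F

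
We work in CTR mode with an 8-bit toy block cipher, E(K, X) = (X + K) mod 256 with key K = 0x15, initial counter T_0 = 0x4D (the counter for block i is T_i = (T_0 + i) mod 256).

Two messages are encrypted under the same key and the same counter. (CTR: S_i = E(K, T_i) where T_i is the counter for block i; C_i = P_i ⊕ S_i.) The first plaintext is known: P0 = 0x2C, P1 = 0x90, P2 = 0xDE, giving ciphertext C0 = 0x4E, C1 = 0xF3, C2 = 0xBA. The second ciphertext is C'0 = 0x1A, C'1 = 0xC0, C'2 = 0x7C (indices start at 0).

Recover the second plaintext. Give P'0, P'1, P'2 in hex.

P'0 = 0x78, P'1 = 0xA3, P'2 = 0x18

In CTR with a reused counter, both messages share the same keystream S_i, so C_i ⊕ C'_i = P_i ⊕ P'_i and thus P'_i = P_i ⊕ C_i ⊕ C'_i.
P'0: 0x2C ⊕ 0x4E ⊕ 0x1A = 0x78.
P'1: 0x90 ⊕ 0xF3 ⊕ 0xC0 = 0xA3.
P'2: 0xDE ⊕ 0xBA ⊕ 0x7C = 0x18.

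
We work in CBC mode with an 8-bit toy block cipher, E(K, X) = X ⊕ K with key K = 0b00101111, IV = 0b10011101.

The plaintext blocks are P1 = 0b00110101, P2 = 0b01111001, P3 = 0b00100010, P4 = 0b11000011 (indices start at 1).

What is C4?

C4 = 0b00110000

CBC encryption: C_i = E(K, P_i ⊕ C_{i−1}), with C_{0} = IV.
C1: P1 ⊕ 0b10011101 = 0b10101000; E(K, 0b10101000) = 0b10000111.
C2: P2 ⊕ 0b10000111 = 0b11111110; E(K, 0b11111110) = 0b11010001.
C3: P3 ⊕ 0b11010001 = 0b11110011; E(K, 0b11110011) = 0b11011100.
C4: P4 ⊕ 0b11011100 = 0b00011111; E(K, 0b00011111) = 0b00110000.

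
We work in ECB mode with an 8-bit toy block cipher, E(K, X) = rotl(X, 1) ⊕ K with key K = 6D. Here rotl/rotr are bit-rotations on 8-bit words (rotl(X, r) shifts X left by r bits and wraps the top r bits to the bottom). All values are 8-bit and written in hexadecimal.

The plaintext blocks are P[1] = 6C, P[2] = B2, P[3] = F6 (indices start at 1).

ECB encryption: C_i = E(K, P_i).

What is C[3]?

C[3] = 80

C[3]: E(K, F6) = 80.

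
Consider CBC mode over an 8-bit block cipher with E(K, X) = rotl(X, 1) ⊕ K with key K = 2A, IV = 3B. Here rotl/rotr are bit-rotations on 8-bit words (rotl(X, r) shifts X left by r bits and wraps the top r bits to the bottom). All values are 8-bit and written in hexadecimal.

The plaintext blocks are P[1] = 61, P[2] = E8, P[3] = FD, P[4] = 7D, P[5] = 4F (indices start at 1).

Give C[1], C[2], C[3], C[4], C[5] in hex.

C[1] = 9E, C[2] = C6, C[3] = 5C, C[4] = 68, C[5] = 64

CBC encryption: C_i = E(K, P_i ⊕ C_{i−1}), with C_{0} = IV.
C[1]: P[1] ⊕ 3B = 5A; E(K, 5A) = 9E.
C[2]: P[2] ⊕ 9E = 76; E(K, 76) = C6.
C[3]: P[3] ⊕ C6 = 3B; E(K, 3B) = 5C.
C[4]: P[4] ⊕ 5C = 21; E(K, 21) = 68.
C[5]: P[5] ⊕ 68 = 27; E(K, 27) = 64.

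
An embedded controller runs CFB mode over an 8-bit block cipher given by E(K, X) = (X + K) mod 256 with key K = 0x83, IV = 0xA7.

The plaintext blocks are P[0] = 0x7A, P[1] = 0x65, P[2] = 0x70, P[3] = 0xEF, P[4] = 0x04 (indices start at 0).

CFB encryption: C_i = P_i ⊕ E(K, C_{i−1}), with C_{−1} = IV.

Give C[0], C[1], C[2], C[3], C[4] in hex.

C[0]: E(K, 0xA7) = 0x2A; 0x7A ⊕ 0x2A = 0x50.
C[1]: E(K, 0x50) = 0xD3; 0x65 ⊕ 0xD3 = 0xB6.
C[2]: E(K, 0xB6) = 0x39; 0x70 ⊕ 0x39 = 0x49.
C[3]: E(K, 0x49) = 0xCC; 0xEF ⊕ 0xCC = 0x23.
C[4]: E(K, 0x23) = 0xA6; 0x04 ⊕ 0xA6 = 0xA2.

C[0] = 0x50, C[1] = 0xB6, C[2] = 0x49, C[3] = 0x23, C[4] = 0xA2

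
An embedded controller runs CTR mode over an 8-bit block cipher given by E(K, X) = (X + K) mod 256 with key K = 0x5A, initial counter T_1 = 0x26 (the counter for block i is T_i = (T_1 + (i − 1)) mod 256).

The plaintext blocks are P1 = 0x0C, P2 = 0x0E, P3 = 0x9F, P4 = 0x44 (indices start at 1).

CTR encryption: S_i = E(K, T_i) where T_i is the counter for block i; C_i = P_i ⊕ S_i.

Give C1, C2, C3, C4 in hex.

C1: T = 0x26, S = E(K, T) = 0x80; 0x0C ⊕ 0x80 = 0x8C.
C2: T = 0x27, S = E(K, T) = 0x81; 0x0E ⊕ 0x81 = 0x8F.
C3: T = 0x28, S = E(K, T) = 0x82; 0x9F ⊕ 0x82 = 0x1D.
C4: T = 0x29, S = E(K, T) = 0x83; 0x44 ⊕ 0x83 = 0xC7.

C1 = 0x8C, C2 = 0x8F, C3 = 0x1D, C4 = 0xC7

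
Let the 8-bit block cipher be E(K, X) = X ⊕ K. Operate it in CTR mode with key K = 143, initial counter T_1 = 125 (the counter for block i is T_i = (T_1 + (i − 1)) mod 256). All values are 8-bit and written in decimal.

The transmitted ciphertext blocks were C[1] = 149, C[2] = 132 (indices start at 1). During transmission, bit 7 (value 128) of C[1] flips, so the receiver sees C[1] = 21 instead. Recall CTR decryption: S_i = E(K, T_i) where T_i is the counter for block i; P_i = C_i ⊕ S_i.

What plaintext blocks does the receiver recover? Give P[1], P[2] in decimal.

Only C[1] changed, to 21. In CTR, a change in C_i flips the same bit in P_i only; the keystream is unaffected. Decrypting the received ciphertext:
P[1]: T = 125, S = E(K, T) = 242; 21 ⊕ 242 = 231.
P[2]: T = 126, S = E(K, T) = 241; 132 ⊕ 241 = 117.
Blocks that differ from the original plaintext: P[1].

P[1] = 231, P[2] = 117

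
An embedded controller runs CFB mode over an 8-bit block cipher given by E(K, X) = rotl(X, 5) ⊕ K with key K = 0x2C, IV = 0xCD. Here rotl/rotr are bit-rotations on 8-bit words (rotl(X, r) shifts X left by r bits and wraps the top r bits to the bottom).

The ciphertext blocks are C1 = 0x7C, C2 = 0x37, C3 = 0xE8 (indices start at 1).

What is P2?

P2 = 0x94

CFB decryption: P_i = C_i ⊕ E(K, C_{i−1}), with C_{0} = IV.
P2: E(K, 0x7C) = 0xA3; 0x37 ⊕ 0xA3 = 0x94.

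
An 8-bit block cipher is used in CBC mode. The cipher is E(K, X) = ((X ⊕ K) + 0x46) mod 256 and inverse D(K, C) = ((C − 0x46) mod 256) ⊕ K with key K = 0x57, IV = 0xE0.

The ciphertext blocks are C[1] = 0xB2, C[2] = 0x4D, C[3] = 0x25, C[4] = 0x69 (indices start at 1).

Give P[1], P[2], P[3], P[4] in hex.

P[1] = 0xDB, P[2] = 0xE2, P[3] = 0xC5, P[4] = 0x51

CBC decryption: P_i = D(K, C_i) ⊕ C_{i−1}, with C_{0} = IV.
P[1]: D(K, 0xB2) = 0x3B; 0x3B ⊕ 0xE0 = 0xDB.
P[2]: D(K, 0x4D) = 0x50; 0x50 ⊕ 0xB2 = 0xE2.
P[3]: D(K, 0x25) = 0x88; 0x88 ⊕ 0x4D = 0xC5.
P[4]: D(K, 0x69) = 0x74; 0x74 ⊕ 0x25 = 0x51.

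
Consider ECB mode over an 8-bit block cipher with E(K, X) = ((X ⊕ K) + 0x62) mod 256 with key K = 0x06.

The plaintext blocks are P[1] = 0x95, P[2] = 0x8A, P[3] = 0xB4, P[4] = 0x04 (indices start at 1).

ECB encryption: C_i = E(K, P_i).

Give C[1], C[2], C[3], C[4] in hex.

C[1]: E(K, 0x95) = 0xF5.
C[2]: E(K, 0x8A) = 0xEE.
C[3]: E(K, 0xB4) = 0x14.
C[4]: E(K, 0x04) = 0x64.

C[1] = 0xF5, C[2] = 0xEE, C[3] = 0x14, C[4] = 0x64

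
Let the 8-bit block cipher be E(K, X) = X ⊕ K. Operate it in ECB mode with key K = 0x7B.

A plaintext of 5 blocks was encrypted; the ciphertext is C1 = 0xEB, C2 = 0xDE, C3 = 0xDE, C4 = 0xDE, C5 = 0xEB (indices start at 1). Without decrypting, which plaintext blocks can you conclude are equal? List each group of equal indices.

P1 = P5; P2 = P3 = P4

ECB encrypts each block independently with the same key, so equal ciphertext blocks imply equal plaintext blocks.
C1 = C5 = 0xEB, so P1 = P5.
C2 = C3 = C4 = 0xDE, so P2 = P3 = P4.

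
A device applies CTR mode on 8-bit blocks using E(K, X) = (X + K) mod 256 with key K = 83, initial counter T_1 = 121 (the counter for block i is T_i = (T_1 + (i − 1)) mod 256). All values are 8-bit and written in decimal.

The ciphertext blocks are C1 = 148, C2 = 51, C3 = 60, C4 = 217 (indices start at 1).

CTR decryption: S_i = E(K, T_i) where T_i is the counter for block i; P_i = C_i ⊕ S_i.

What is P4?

P4 = 22

P4: T = 124, S = E(K, T) = 207; 217 ⊕ 207 = 22.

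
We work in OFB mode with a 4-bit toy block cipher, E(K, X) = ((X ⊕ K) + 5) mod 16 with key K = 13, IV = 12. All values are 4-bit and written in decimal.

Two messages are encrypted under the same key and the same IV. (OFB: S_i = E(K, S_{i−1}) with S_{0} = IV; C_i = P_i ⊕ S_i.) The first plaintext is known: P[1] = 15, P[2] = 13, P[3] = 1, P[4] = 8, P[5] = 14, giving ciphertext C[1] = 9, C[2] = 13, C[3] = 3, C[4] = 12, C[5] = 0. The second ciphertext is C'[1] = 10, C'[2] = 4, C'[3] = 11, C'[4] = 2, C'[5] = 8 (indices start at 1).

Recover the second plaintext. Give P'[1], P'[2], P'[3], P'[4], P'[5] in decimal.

In OFB with a reused IV, both messages share the same keystream S_i, so C_i ⊕ C'_i = P_i ⊕ P'_i and thus P'_i = P_i ⊕ C_i ⊕ C'_i.
P'[1]: 15 ⊕ 9 ⊕ 10 = 12.
P'[2]: 13 ⊕ 13 ⊕ 4 = 4.
P'[3]: 1 ⊕ 3 ⊕ 11 = 9.
P'[4]: 8 ⊕ 12 ⊕ 2 = 6.
P'[5]: 14 ⊕ 0 ⊕ 8 = 6.

P'[1] = 12, P'[2] = 4, P'[3] = 9, P'[4] = 6, P'[5] = 6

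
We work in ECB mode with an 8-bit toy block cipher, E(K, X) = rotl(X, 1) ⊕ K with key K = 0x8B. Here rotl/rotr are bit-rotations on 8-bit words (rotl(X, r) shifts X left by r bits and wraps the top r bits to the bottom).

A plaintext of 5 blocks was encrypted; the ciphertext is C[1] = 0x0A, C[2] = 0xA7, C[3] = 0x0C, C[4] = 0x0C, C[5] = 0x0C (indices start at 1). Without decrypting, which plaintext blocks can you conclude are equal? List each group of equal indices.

P[3] = P[4] = P[5]

ECB encrypts each block independently with the same key, so equal ciphertext blocks imply equal plaintext blocks.
C[3] = C[4] = C[5] = 0x0C, so P[3] = P[4] = P[5].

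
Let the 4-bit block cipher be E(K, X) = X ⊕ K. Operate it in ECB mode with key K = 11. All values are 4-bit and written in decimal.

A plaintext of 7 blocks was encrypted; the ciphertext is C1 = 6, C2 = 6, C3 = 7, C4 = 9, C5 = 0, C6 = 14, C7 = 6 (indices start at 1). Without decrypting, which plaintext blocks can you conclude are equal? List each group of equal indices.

P1 = P2 = P7

ECB encrypts each block independently with the same key, so equal ciphertext blocks imply equal plaintext blocks.
C1 = C2 = C7 = 6, so P1 = P2 = P7.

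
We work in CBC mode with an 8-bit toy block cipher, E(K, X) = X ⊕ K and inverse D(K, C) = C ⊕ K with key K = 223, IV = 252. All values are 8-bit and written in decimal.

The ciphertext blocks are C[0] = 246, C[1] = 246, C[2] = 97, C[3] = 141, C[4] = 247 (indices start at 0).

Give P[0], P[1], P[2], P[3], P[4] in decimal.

CBC decryption: P_i = D(K, C_i) ⊕ C_{i−1}, with C_{−1} = IV.
P[0]: D(K, 246) = 41; 41 ⊕ 252 = 213.
P[1]: D(K, 246) = 41; 41 ⊕ 246 = 223.
P[2]: D(K, 97) = 190; 190 ⊕ 246 = 72.
P[3]: D(K, 141) = 82; 82 ⊕ 97 = 51.
P[4]: D(K, 247) = 40; 40 ⊕ 141 = 165.

P[0] = 213, P[1] = 223, P[2] = 72, P[3] = 51, P[4] = 165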